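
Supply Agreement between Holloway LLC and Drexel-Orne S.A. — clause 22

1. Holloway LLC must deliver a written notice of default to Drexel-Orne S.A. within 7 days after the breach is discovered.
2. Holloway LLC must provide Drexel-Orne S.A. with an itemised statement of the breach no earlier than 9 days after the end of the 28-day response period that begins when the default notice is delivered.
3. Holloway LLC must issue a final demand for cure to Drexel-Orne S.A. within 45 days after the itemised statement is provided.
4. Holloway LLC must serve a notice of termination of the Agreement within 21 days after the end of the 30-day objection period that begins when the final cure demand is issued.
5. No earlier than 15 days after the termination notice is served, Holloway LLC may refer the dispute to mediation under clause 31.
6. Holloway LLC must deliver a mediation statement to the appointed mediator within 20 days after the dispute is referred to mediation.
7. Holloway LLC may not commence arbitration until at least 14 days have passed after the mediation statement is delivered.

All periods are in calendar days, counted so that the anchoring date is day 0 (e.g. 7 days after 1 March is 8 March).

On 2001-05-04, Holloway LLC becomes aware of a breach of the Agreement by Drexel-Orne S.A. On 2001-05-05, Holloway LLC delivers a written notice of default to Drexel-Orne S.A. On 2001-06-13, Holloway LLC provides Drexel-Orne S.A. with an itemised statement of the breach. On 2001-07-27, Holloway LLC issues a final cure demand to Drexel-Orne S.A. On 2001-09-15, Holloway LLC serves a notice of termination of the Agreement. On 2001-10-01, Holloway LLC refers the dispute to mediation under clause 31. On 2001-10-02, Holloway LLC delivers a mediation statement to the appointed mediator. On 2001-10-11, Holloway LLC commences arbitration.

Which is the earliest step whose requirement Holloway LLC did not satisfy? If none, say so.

Step 7

Step 1 — counting 7 days from 2001-05-04 (when the breach is discovered) gives a deadline of 2001-05-11; completed 2001-05-05, before the deadline.
Step 2 — must wait 9 days from 2001-06-02 (end of the 28-day response period, which began when the default notice is delivered on 2001-05-05), so not before 2001-06-11; done 2001-06-13 — permitted.
Step 3 — counting 45 days from 2001-06-13 (when the itemised statement is provided) gives a deadline of 2001-07-28; completed 2001-07-27, before the deadline.
Step 4 — counting 21 days from 2001-08-26 (end of the 30-day objection period, which began when the final cure demand is issued on 2001-07-27) gives a deadline of 2001-09-16; done 2001-09-15 — timely.
Step 5 — must wait 15 days from 2001-09-15 (when the termination notice is served), so not before 2001-09-30; done 2001-10-01, after the minimum wait.
Step 6 — counting 20 days from 2001-10-01 (when the dispute is referred to mediation) gives a deadline of 2001-10-21; done 2001-10-02 — timely.
Step 7 — must wait 14 days from 2001-10-02 (when the mediation statement is delivered), so not before 2001-10-16; acted on 2001-10-11, 5 days prematurely.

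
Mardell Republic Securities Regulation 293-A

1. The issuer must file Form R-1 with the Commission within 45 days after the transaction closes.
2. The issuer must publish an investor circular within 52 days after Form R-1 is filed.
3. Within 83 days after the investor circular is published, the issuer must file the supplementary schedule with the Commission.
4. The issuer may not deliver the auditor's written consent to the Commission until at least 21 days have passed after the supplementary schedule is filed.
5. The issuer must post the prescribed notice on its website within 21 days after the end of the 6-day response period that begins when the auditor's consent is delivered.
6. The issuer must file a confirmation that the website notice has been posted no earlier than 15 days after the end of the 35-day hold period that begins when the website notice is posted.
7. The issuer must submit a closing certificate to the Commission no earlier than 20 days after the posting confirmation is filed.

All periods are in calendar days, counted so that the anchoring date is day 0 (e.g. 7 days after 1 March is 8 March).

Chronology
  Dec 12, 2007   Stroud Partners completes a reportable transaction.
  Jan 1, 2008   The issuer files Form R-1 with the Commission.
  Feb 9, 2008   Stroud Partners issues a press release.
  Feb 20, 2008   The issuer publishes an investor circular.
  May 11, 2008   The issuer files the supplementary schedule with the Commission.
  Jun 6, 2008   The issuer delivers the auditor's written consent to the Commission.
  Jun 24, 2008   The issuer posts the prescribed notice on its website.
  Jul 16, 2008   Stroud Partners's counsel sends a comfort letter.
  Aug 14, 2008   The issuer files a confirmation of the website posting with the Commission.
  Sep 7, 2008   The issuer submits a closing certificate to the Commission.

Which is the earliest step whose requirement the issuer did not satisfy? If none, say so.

(1) due by Dec 12, 2007 + 45 days = Jan 26, 2008; completed Jan 1, 2008, before the deadline.
(2) due by Jan 1, 2008 + 52 days = Feb 22, 2008; done Feb 20, 2008 — timely.
(3) due by Feb 20, 2008 + 83 days = May 13, 2008; May 11, 2008 is within that limit.
(4) permitted from May 11, 2008 + 21 days = Jun 1, 2008 onward; done Jun 6, 2008 — permitted.
(5) due by Jun 12, 2008 + 21 days = Jul 3, 2008; done Jun 24, 2008 — timely.
(6) permitted from Jul 29, 2008 + 15 days = Aug 13, 2008 onward; done Aug 14, 2008, after the minimum wait.
(7) permitted from Aug 14, 2008 + 20 days = Sep 3, 2008 onward; Sep 7, 2008 is on or after that date.

None — every step was satisfied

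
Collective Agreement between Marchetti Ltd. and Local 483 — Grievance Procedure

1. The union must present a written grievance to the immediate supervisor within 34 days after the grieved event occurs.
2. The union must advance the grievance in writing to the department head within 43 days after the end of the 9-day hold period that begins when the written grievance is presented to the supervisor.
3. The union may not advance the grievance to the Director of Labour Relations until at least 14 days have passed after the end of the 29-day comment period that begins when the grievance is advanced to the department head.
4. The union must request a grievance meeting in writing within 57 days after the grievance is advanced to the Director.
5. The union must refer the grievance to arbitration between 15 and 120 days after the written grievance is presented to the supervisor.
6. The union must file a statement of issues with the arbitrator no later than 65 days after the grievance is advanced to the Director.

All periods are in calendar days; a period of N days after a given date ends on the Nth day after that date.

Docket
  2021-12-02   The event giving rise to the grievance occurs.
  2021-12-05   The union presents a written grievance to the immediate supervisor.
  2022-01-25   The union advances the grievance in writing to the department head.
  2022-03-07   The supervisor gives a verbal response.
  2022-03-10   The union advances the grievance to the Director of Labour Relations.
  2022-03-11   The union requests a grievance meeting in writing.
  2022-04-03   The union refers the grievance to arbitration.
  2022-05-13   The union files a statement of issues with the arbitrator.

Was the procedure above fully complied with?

Step 1 — counting 34 days from 2021-12-02 (when the grieved event occurs) gives a deadline of 2022-01-05; 2021-12-05 is within that limit.
Step 2 — counting 43 days from 2021-12-14 (end of the 9-day hold period, which began when the written grievance is presented to the supervisor on 2021-12-05) gives a deadline of 2022-01-26; completed 2022-01-25, before the deadline.
Step 3 — must wait 14 days from 2022-02-23 (end of the 29-day comment period, which began when the grievance is advanced to the department head on 2022-01-25), so not before 2022-03-09; done 2022-03-10, after the minimum wait.
Step 4 — counting 57 days from 2022-03-10 (when the grievance is advanced to the Director) gives a deadline of 2022-05-06; 2022-03-11 is within that limit.
Step 5 — 15 and 120 days from 2021-12-05 (when the written grievance is presented to the supervisor) are 2021-12-20 and 2022-04-04 respectively; done 2022-04-03, which is between those dates.
Step 6 — counting 65 days from 2022-03-10 (when the grievance is advanced to the Director) gives a deadline of 2022-05-14; completed 2022-05-13, before the deadline.

Yes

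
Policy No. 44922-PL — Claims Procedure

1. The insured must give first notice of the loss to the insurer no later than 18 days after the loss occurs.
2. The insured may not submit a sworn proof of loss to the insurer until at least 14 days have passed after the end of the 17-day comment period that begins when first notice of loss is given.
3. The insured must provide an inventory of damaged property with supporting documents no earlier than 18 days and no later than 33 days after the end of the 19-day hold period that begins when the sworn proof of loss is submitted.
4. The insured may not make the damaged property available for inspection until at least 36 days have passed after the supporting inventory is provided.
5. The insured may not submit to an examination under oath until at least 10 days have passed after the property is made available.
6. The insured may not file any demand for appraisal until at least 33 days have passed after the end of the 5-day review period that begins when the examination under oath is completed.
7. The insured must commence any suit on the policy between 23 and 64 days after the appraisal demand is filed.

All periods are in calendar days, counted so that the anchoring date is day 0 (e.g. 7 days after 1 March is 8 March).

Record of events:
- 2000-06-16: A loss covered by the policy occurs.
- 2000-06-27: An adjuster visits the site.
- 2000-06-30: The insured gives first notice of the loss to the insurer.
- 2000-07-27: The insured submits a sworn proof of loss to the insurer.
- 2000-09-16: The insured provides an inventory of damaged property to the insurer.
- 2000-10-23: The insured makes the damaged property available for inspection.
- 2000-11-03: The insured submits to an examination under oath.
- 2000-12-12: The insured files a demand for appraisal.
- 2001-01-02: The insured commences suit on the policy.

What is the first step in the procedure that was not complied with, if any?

Step 1 — counting 18 days from 2000-06-16 (when the loss occurs) gives a deadline of 2000-07-04; 2000-06-30 is within that limit.
Step 2 — must wait 14 days from 2000-07-17 (end of the 17-day comment period, which began when first notice of loss is given on 2000-06-30), so not before 2000-07-31; acted on 2000-07-27, 4 days prematurely.
No need to go further; step 2 was not satisfied.

Step 2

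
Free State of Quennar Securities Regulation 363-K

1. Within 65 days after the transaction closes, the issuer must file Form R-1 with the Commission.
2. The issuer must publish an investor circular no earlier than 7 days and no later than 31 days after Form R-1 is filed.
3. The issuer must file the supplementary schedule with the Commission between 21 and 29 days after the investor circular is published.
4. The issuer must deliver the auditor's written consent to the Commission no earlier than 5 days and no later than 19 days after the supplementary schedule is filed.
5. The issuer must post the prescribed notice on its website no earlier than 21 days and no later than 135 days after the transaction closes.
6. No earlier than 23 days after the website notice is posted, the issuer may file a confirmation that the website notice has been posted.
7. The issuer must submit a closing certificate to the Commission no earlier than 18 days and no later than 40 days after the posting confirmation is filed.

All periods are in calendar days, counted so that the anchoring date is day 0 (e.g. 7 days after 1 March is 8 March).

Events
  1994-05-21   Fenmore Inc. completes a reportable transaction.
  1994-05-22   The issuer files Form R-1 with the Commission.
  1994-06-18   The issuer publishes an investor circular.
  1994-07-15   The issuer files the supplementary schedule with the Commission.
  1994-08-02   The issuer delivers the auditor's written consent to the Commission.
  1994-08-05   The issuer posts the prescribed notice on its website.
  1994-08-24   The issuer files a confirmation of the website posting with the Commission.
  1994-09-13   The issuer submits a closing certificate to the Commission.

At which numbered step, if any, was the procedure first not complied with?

Step 6

(1) due by 1994-05-21 + 65 days = 1994-07-25; completed 1994-05-22, before the deadline.
(2) the permitted window runs from 1994-05-22 + 7 = 1994-05-29 to 1994-05-22 + 31 = 1994-06-22; done 1994-06-18, which is between those dates.
(3) the permitted window runs from 1994-06-18 + 21 = 1994-07-09 to 1994-06-18 + 29 = 1994-07-17; done 1994-07-15 — within the window.
(4) the permitted window runs from 1994-07-15 + 5 = 1994-07-20 to 1994-07-15 + 19 = 1994-08-03; 1994-08-02 falls inside that range.
(5) the permitted window runs from 1994-05-21 + 21 = 1994-06-11 to 1994-05-21 + 135 = 1994-10-03; done 1994-08-05, which is between those dates.
(6) permitted from 1994-08-05 + 23 days = 1994-08-28 onward; 1994-08-24 is 4 days before the earliest permitted date.
The analysis stops there.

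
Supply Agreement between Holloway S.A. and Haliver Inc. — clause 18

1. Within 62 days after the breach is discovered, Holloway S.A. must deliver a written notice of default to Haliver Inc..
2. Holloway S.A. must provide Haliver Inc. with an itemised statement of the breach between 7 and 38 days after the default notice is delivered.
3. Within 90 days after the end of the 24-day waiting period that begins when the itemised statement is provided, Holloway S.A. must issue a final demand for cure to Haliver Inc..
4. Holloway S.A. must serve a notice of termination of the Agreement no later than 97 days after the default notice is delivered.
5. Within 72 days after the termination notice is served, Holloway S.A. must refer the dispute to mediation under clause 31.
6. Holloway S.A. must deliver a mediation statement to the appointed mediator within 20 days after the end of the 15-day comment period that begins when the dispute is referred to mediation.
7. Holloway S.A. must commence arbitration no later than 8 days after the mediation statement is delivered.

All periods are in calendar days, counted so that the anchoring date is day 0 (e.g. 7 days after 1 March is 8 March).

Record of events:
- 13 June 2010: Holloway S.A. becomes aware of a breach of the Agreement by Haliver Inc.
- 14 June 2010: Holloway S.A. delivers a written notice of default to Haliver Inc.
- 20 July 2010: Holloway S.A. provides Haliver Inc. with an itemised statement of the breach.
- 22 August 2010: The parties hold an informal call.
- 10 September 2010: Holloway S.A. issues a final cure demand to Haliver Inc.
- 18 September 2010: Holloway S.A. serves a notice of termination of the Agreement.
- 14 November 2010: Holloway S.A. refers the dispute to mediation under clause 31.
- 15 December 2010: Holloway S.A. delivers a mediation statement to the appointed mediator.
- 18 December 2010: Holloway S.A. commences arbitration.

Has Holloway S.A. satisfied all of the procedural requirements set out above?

Step 1: 62 days after 13 June 2010 (when the breach is discovered) is 14 August 2010; done 14 June 2010 — timely.
Step 2: the window is 7–38 days after 14 June 2010 (when the default notice is delivered), so 21 June 2010 through 22 July 2010; 20 July 2010 falls inside that range.
Step 3: 90 days after 13 August 2010 (end of the 24-day waiting period, which began when the itemised statement is provided on 20 July 2010) is 11 November 2010; done 10 September 2010 — timely.
Step 4: 97 days after 14 June 2010 (when the default notice is delivered) is 19 September 2010; 18 September 2010 is within that limit.
Step 5: 72 days after 18 September 2010 (when the termination notice is served) is 29 November 2010; 14 November 2010 is within that limit.
Step 6: 20 days after 29 November 2010 (end of the 15-day comment period, which began when the dispute is referred to mediation on 14 November 2010) is 19 December 2010; done 15 December 2010 — timely.
Step 7: 8 days after 15 December 2010 (when the mediation statement is delivered) is 23 December 2010; 18 December 2010 is within that limit.

Yes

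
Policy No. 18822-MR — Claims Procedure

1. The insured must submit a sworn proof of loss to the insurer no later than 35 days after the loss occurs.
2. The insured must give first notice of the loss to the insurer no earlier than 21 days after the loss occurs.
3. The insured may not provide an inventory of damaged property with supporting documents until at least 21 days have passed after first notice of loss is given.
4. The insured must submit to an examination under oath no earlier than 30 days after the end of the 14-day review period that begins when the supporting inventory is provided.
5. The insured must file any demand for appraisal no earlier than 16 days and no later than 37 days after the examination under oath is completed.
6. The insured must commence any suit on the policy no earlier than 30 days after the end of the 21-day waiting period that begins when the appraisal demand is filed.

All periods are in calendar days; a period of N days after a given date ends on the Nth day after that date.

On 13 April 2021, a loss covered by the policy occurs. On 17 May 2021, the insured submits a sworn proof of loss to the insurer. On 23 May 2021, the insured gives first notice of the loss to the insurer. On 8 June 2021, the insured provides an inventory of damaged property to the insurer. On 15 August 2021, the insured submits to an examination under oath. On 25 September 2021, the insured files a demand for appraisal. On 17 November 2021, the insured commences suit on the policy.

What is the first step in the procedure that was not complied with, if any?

Step 3

(1) due by 13 April 2021 + 35 days = 18 May 2021; 17 May 2021 is within that limit.
(2) permitted from 13 April 2021 + 21 days = 4 May 2021 onward; done 23 May 2021 — permitted.
(3) permitted from 23 May 2021 + 21 days = 13 June 2021 onward; acted on 8 June 2021, 5 days prematurely.
The procedure was therefore not followed at step 3.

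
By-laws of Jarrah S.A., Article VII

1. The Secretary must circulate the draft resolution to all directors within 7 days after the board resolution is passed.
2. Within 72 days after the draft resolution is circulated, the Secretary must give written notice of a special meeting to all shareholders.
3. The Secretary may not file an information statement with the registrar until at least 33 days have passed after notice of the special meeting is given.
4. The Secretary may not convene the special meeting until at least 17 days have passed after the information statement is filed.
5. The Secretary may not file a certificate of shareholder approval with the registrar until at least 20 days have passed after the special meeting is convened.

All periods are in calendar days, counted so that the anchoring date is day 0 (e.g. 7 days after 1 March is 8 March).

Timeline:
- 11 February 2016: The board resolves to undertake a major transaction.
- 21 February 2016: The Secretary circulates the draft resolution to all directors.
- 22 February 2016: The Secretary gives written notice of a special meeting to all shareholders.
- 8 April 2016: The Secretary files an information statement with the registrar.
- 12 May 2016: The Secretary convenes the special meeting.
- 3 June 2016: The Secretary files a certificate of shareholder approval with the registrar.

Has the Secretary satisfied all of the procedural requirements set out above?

Step 1 — counting 7 days from 11 February 2016 (when the board resolution is passed) gives a deadline of 18 February 2016; done 21 February 2016 — 3 days late.

No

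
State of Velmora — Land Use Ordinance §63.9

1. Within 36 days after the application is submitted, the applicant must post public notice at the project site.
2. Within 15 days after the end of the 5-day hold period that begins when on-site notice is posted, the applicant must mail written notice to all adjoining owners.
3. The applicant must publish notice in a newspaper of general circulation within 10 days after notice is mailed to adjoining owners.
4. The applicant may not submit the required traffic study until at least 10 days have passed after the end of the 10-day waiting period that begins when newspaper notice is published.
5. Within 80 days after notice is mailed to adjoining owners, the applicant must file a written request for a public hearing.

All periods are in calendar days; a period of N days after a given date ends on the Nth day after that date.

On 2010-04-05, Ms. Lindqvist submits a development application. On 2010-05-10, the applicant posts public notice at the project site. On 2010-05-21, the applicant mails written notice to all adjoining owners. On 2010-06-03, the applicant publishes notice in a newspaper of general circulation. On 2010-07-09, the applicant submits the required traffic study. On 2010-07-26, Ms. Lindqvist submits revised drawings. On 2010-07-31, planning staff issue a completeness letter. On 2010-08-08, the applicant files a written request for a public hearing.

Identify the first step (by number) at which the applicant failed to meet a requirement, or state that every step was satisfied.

Step 1: 36 days after 2010-04-05 (when the application is submitted) is 2010-05-11; 2010-05-10 is within that limit.
Step 2: 15 days after 2010-05-15 (end of the 5-day hold period, which began when on-site notice is posted on 2010-05-10) is 2010-05-30; done 2010-05-21 — timely.
Step 3: 10 days after 2010-05-21 (when notice is mailed to adjoining owners) is 2010-05-31; 2010-06-03 misses that deadline by 3 days.

Step 3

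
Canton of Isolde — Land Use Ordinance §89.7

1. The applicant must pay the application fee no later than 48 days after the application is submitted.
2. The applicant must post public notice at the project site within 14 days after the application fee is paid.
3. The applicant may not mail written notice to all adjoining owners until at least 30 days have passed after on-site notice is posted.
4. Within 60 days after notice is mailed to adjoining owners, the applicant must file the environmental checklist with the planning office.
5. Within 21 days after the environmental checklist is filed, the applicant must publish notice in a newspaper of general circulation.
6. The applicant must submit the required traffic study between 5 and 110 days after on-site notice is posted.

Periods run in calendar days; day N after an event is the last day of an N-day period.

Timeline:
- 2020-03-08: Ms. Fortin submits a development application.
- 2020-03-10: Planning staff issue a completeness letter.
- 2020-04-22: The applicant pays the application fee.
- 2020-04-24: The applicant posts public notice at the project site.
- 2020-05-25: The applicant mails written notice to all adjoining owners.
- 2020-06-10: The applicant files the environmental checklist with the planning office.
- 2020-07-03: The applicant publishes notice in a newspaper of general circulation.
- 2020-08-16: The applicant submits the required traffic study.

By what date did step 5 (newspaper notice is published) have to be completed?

2020-07-01

Step 5 runs from 2020-06-10, when the environmental checklist is filed. 21 days after 2020-06-10 is 2020-07-01.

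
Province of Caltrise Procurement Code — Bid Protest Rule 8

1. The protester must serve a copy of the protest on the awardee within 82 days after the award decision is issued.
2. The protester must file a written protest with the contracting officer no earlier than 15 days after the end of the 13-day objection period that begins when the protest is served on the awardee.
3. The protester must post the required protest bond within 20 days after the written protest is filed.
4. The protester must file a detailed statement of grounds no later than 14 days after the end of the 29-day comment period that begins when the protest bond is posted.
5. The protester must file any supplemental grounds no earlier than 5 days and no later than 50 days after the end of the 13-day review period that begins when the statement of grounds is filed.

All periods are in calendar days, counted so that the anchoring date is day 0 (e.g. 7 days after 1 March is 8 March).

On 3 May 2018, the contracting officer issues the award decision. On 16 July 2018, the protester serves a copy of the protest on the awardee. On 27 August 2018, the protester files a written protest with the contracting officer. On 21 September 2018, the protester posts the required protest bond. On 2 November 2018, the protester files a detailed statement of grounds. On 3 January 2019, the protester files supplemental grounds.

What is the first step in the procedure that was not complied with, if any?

Step 3

Step 1: 82 days after 3 May 2018 (when the award decision is issued) is 24 July 2018; 16 July 2018 is within that limit.
Step 2: the earliest permitted date is 15 days after 29 July 2018 (end of the 13-day objection period, which began when the protest is served on the awardee on 16 July 2018), i.e. 13 August 2018; done 27 August 2018 — permitted.
Step 3: 20 days after 27 August 2018 (when the written protest is filed) is 16 September 2018; done 21 September 2018 — 5 days late.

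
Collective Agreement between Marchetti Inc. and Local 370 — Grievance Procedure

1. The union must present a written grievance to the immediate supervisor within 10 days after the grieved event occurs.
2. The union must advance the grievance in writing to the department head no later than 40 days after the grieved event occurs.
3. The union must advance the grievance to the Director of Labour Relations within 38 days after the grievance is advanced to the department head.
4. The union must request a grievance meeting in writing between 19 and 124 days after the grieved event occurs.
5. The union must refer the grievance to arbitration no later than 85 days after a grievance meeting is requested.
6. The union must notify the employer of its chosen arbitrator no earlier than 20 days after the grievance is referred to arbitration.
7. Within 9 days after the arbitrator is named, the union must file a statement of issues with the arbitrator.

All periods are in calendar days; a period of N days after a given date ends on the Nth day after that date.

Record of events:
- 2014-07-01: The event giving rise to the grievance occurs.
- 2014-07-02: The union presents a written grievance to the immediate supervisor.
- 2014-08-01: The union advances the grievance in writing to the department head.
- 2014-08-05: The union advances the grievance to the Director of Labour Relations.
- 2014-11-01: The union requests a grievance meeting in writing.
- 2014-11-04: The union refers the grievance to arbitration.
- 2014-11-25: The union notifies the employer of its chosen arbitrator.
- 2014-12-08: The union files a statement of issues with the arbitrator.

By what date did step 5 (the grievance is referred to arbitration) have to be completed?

2015-01-25

Step 5 runs from 2014-11-01, when a grievance meeting is requested. 85 days after 2014-11-01 is 2015-01-25.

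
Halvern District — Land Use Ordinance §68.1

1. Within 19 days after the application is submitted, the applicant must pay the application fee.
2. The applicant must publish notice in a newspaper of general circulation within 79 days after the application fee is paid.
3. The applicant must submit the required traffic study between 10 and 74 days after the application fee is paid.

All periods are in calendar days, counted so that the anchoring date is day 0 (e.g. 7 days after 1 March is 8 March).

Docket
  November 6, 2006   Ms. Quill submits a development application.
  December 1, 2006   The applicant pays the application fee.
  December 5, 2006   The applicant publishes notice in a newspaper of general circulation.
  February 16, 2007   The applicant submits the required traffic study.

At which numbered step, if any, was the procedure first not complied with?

Step 1: 19 days after November 6, 2006 (when the application is submitted) is November 25, 2006; December 1, 2006 misses that deadline by 6 days.
The analysis stops there.

Step 1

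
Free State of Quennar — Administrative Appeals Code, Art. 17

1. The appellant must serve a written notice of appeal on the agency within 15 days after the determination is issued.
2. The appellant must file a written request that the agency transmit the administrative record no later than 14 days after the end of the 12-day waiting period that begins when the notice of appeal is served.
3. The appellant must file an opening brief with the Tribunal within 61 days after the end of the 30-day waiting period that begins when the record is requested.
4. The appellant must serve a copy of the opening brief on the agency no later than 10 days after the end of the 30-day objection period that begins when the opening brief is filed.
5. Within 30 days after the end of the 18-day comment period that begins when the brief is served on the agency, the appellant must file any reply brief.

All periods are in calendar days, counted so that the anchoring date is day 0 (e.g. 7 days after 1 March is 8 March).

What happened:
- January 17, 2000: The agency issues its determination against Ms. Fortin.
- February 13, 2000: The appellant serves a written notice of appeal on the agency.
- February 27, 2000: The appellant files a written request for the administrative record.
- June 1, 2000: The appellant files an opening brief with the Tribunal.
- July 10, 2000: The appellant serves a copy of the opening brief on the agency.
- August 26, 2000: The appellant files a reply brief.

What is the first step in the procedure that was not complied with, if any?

Step 1 — counting 15 days from January 17, 2000 (when the determination is issued) gives a deadline of February 1, 2000; February 13, 2000 misses that deadline by 12 days.
Later steps need not be reached.

Step 1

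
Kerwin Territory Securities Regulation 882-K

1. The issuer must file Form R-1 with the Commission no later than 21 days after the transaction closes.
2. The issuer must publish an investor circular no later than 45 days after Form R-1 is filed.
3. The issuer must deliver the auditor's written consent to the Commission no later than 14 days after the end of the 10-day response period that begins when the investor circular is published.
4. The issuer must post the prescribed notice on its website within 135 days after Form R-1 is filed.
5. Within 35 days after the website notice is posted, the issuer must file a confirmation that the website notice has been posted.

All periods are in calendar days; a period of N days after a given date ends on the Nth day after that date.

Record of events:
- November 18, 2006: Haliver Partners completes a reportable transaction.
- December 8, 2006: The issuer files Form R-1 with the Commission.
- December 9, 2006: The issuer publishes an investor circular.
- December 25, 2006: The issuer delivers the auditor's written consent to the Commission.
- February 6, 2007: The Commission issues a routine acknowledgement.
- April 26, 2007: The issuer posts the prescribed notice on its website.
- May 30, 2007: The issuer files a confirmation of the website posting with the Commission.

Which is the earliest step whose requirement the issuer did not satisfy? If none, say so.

Step 4

Step 1 — counting 21 days from November 18, 2006 (when the transaction closes) gives a deadline of December 9, 2006; December 8, 2006 is within that limit.
Step 2 — counting 45 days from December 8, 2006 (when Form R-1 is filed) gives a deadline of January 22, 2007; completed December 9, 2006, before the deadline.
Step 3 — counting 14 days from December 19, 2006 (end of the 10-day response period, which began when the investor circular is published on December 9, 2006) gives a deadline of January 2, 2007; done December 25, 2006 — timely.
Step 4 — counting 135 days from December 8, 2006 (when Form R-1 is filed) gives a deadline of April 22, 2007; not done until April 26, 2007, 4 days after the deadline.
The analysis stops there.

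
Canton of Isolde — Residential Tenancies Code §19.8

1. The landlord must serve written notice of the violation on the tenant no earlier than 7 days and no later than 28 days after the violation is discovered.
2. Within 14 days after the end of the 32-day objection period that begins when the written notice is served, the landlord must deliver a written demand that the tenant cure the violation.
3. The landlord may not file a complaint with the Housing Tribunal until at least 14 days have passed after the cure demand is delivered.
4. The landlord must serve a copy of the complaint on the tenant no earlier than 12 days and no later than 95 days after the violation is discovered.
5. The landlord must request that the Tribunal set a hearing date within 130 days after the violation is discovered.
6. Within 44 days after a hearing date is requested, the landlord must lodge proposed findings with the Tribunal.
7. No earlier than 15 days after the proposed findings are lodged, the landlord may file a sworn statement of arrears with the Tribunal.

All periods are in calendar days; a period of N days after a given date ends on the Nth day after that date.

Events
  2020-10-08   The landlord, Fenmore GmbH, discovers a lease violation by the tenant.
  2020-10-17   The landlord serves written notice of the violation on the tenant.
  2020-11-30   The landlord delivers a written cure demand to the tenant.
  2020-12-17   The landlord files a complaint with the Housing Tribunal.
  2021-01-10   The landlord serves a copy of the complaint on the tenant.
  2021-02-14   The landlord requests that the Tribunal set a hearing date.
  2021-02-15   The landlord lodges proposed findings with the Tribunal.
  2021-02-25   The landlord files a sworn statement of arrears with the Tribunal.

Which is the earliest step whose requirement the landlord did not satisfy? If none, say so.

Step 1: the window is 7–28 days after 2020-10-08 (when the violation is discovered), so 2020-10-15 through 2020-11-05; done 2020-10-17 — within the window.
Step 2: 14 days after 2020-11-18 (end of the 32-day objection period, which began when the written notice is served on 2020-10-17) is 2020-12-02; completed 2020-11-30, before the deadline.
Step 3: the earliest permitted date is 14 days after 2020-11-30 (when the cure demand is delivered), i.e. 2020-12-14; done 2020-12-17 — permitted.
Step 4: the window is 12–95 days after 2020-10-08 (when the violation is discovered), so 2020-10-20 through 2021-01-11; done 2021-01-10 — within the window.
Step 5: 130 days after 2020-10-08 (when the violation is discovered) is 2021-02-15; 2021-02-14 is within that limit.
Step 6: 44 days after 2021-02-14 (when a hearing date is requested) is 2021-03-30; done 2021-02-15 — timely.
Step 7: the earliest permitted date is 15 days after 2021-02-15 (when the proposed findings are lodged), i.e. 2021-03-02; done 2021-02-25 — 5 days too early.
The procedure was therefore not followed at step 7.

Step 7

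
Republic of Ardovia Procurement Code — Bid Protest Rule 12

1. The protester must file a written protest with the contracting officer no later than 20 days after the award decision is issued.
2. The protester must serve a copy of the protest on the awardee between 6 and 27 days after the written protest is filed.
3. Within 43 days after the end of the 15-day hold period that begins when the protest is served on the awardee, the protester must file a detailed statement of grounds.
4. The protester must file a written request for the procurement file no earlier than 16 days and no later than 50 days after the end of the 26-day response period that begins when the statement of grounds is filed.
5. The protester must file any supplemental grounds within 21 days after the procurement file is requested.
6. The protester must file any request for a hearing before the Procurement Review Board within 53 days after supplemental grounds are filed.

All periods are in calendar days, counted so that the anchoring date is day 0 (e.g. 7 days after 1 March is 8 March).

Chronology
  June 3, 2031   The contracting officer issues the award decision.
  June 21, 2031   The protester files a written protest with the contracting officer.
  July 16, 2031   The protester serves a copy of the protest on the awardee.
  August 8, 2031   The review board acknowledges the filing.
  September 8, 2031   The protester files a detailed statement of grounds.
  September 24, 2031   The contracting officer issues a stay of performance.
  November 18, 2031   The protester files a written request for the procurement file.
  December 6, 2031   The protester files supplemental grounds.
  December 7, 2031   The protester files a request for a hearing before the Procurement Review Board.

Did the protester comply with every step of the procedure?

(1) due by June 3, 2031 + 20 days = June 23, 2031; completed June 21, 2031, before the deadline.
(2) the permitted window runs from June 21, 2031 + 6 = June 27, 2031 to June 21, 2031 + 27 = July 18, 2031; done July 16, 2031 — within the window.
(3) due by July 31, 2031 + 43 days = September 12, 2031; September 8, 2031 is within that limit.
(4) the permitted window runs from October 4, 2031 + 16 = October 20, 2031 to October 4, 2031 + 50 = November 23, 2031; done November 18, 2031 — within the window.
(5) due by November 18, 2031 + 21 days = December 9, 2031; done December 6, 2031 — timely.
(6) due by December 6, 2031 + 53 days = January 28, 2032; done December 7, 2031 — timely.

Yes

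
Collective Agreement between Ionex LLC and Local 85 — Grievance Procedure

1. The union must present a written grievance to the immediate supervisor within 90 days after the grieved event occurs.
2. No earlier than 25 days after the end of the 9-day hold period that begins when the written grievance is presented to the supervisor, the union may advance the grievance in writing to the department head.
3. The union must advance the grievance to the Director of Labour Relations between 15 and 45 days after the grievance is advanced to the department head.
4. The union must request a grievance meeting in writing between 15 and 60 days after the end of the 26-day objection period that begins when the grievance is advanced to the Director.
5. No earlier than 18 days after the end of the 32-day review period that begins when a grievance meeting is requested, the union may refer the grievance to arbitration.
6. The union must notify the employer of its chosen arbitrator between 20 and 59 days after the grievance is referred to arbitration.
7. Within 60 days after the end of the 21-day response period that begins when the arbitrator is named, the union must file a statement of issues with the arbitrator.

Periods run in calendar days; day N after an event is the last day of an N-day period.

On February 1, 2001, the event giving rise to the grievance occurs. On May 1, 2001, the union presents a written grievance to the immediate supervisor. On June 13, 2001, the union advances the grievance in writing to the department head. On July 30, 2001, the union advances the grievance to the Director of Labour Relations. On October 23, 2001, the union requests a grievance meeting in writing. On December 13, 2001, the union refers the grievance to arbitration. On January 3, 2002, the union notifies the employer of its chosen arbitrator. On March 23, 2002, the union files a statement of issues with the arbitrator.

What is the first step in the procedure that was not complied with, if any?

(1) due by February 1, 2001 + 90 days = May 2, 2001; done May 1, 2001 — timely.
(2) permitted from May 10, 2001 + 25 days = June 4, 2001 onward; June 13, 2001 is on or after that date.
(3) the permitted window runs from June 13, 2001 + 15 = June 28, 2001 to June 13, 2001 + 45 = July 28, 2001; July 30, 2001 is 2 days past the end of the window.
That is the first point of non-compliance.

Step 3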